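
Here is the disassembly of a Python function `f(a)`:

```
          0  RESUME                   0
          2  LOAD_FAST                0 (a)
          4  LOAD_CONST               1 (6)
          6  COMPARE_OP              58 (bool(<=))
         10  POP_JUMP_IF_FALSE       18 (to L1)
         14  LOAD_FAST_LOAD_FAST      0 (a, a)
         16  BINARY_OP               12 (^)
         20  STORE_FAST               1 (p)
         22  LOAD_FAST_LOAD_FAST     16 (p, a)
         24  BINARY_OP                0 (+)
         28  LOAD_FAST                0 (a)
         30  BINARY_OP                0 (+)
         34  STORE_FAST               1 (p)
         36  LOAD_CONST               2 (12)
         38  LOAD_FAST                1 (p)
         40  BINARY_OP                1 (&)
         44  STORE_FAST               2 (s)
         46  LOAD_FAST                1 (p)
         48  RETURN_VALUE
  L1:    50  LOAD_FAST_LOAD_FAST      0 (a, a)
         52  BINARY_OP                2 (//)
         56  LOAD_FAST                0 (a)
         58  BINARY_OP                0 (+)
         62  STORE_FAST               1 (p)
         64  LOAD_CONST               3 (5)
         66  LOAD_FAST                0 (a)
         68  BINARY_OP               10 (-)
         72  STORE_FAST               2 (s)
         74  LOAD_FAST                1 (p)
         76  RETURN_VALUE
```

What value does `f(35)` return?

36

LOAD_FAST a → push 35. Stack: [35]
LOAD_CONST → push 6. Stack: [35, 6]
COMPARE_OP bool(<=) → 35 vs 6 = False. Stack: [False]
POP_JUMP_IF_FALSE → pop False; jump. Stack: []
LOAD_FAST_LOAD_FAST a,a → push 35,35. Stack: [35, 35]
BINARY_OP // → 35 // 35 = 1. Stack: [1]
LOAD_FAST a → push 35. Stack: [1, 35]
BINARY_OP + → 1 + 35 = 36. Stack: [36]
STORE_FAST p → p=36. Stack: []
LOAD_CONST → push 5. Stack: [5]
LOAD_FAST a → push 35. Stack: [5, 35]
BINARY_OP - → 5 - 35 = -30. Stack: [-30]
STORE_FAST s → s=-30. Stack: []
LOAD_FAST p → push 36. Stack: [36]
RETURN_VALUE → return 36.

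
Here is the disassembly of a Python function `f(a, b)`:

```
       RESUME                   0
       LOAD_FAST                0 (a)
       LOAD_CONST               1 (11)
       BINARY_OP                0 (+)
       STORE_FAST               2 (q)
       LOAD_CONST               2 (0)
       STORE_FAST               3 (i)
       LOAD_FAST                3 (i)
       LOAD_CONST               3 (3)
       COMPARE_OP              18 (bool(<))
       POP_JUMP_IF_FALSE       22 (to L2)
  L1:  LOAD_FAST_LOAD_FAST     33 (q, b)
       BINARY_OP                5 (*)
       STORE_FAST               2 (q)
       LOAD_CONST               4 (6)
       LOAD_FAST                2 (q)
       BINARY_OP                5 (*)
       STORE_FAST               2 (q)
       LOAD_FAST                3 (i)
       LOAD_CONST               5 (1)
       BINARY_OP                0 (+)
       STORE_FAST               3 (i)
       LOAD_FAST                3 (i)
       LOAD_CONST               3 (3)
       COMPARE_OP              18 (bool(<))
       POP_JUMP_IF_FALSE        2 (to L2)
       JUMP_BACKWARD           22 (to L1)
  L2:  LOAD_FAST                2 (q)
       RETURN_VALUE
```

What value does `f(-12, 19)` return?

-1481544

LOAD_FAST a → push -12. Stack: [-12]
LOAD_CONST → push 11. Stack: [-12, 11]
BINARY_OP + → -12 + 11 = -1. Stack: [-1]
STORE_FAST q → q=-1. Stack: []
LOAD_CONST → push 0. Stack: [0]
STORE_FAST i → i=0. Stack: []
LOAD_FAST i → push 0. Stack: [0]
LOAD_CONST → push 3. Stack: [0, 3]
COMPARE_OP bool(<) → 0 vs 3 = True. Stack: [True]
POP_JUMP_IF_FALSE → pop True; no jump. Stack: []
LOAD_FAST_LOAD_FAST q,b → push -1,19. Stack: [-1, 19]
BINARY_OP * → -1 * 19 = -19. Stack: [-19]
STORE_FAST q → q=-19. Stack: []
LOAD_CONST → push 6. Stack: [6]
LOAD_FAST q → push -19. Stack: [6, -19]
BINARY_OP * → 6 * -19 = -114. Stack: [-114]
STORE_FAST q → q=-114. Stack: []
LOAD_FAST i → push 0. Stack: [0]
LOAD_CONST → push 1. Stack: [0, 1]
BINARY_OP + → 0 + 1 = 1. Stack: [1]
STORE_FAST i → i=1. Stack: []
LOAD_FAST i → push 1. Stack: [1]
LOAD_CONST → push 3. Stack: [1, 3]
COMPARE_OP bool(<) → 1 vs 3 = True. Stack: [True]
POP_JUMP_IF_FALSE → pop True; no jump. Stack: []
LOAD_FAST_LOAD_FAST q,b → push -114,19. Stack: [-114, 19]
BINARY_OP * → -114 * 19 = -2166. Stack: [-2166]
STORE_FAST q → q=-2166. Stack: []
LOAD_CONST → push 6. Stack: [6]
LOAD_FAST q → push -2166. Stack: [6, -2166]
BINARY_OP * → 6 * -2166 = -12996. Stack: [-12996]
STORE_FAST q → q=-12996. Stack: []
LOAD_FAST i → push 1. Stack: [1]
LOAD_CONST → push 1. Stack: [1, 1]
BINARY_OP + → 1 + 1 = 2. Stack: [2]
STORE_FAST i → i=2. Stack: []
LOAD_FAST i → push 2. Stack: [2]
LOAD_CONST → push 3. Stack: [2, 3]
COMPARE_OP bool(<) → 2 vs 3 = True. Stack: [True]
POP_JUMP_IF_FALSE → pop True; no jump. Stack: []
LOAD_FAST_LOAD_FAST q,b → push -12996,19. Stack: [-12996, 19]
BINARY_OP * → -12996 * 19 = -246924. Stack: [-246924]
STORE_FAST q → q=-246924. Stack: []
LOAD_CONST → push 6. Stack: [6]
LOAD_FAST q → push -246924. Stack: [6, -246924]
BINARY_OP * → 6 * -246924 = -1481544. Stack: [-1481544]
STORE_FAST q → q=-1481544. Stack: []
LOAD_FAST i → push 2. Stack: [2]
LOAD_CONST → push 1. Stack: [2, 1]
BINARY_OP + → 2 + 1 = 3. Stack: [3]
STORE_FAST i → i=3. Stack: []
LOAD_FAST i → push 3. Stack: [3]
LOAD_CONST → push 3. Stack: [3, 3]
COMPARE_OP bool(<) → 3 vs 3 = False. Stack: [False]
POP_JUMP_IF_FALSE → pop False; jump. Stack: []
LOAD_FAST q → push -1481544. Stack: [-1481544]
RETURN_VALUE → return -1481544.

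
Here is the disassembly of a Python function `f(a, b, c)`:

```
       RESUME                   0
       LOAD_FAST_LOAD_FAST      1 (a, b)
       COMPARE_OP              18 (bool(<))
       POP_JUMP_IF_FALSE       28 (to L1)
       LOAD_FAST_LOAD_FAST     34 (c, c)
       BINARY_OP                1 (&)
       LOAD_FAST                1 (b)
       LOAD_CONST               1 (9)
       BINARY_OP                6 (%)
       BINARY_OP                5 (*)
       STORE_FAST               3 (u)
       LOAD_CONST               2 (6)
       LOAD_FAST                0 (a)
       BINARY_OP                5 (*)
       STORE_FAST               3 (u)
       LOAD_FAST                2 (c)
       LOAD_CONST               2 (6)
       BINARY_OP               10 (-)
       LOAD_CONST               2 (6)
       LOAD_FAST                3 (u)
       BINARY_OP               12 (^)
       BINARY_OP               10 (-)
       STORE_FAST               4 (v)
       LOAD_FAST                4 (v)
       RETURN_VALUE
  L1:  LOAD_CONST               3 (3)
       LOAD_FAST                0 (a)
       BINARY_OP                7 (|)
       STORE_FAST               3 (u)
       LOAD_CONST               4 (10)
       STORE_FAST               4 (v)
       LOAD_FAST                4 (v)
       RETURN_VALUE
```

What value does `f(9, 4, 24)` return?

10

LOAD_FAST_LOAD_FAST a,b → push 9,4. Stack: [9, 4]
COMPARE_OP bool(<) → 9 vs 4 = False. Stack: [False]
POP_JUMP_IF_FALSE → pop False; jump. Stack: []
LOAD_CONST → push 3. Stack: [3]
LOAD_FAST a → push 9. Stack: [3, 9]
BINARY_OP | → 3 | 9 = 11. Stack: [11]
STORE_FAST u → u=11. Stack: []
LOAD_CONST → push 10. Stack: [10]
STORE_FAST v → v=10. Stack: []
LOAD_FAST v → push 10. Stack: [10]
RETURN_VALUE → return 10.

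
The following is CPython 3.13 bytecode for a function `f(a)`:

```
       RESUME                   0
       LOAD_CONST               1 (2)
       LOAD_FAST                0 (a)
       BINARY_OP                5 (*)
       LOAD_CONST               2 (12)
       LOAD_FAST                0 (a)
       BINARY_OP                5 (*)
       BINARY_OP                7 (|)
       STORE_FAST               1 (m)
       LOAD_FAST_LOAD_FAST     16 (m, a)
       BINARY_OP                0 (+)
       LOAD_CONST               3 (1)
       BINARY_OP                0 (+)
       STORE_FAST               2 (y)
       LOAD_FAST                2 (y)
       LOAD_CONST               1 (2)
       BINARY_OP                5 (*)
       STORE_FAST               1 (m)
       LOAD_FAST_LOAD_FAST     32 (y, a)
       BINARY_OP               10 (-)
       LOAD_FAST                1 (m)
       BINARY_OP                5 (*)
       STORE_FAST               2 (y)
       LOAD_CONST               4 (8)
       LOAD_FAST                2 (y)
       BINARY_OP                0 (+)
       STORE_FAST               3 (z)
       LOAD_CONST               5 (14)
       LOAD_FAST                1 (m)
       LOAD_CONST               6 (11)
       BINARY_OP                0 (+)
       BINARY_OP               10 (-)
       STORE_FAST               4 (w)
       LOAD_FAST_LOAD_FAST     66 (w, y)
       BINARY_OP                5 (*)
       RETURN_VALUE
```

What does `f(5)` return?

LOAD_CONST → push 2. Stack: [2]
LOAD_FAST a → push 5. Stack: [2, 5]
BINARY_OP * → 2 * 5 = 10. Stack: [10]
LOAD_CONST → push 12. Stack: [10, 12]
LOAD_FAST a → push 5. Stack: [10, 12, 5]
BINARY_OP * → 12 * 5 = 60. Stack: [10, 60]
BINARY_OP | → 10 | 60 = 62. Stack: [62]
STORE_FAST m → m=62. Stack: []
LOAD_FAST_LOAD_FAST m,a → push 62,5. Stack: [62, 5]
BINARY_OP + → 62 + 5 = 67. Stack: [67]
LOAD_CONST → push 1. Stack: [67, 1]
BINARY_OP + → 67 + 1 = 68. Stack: [68]
STORE_FAST y → y=68. Stack: []
LOAD_FAST y → push 68. Stack: [68]
LOAD_CONST → push 2. Stack: [68, 2]
BINARY_OP * → 68 * 2 = 136. Stack: [136]
STORE_FAST m → m=136. Stack: []
LOAD_FAST_LOAD_FAST y,a → push 68,5. Stack: [68, 5]
BINARY_OP - → 68 - 5 = 63. Stack: [63]
LOAD_FAST m → push 136. Stack: [63, 136]
BINARY_OP * → 63 * 136 = 8568. Stack: [8568]
STORE_FAST y → y=8568. Stack: []
LOAD_CONST → push 8. Stack: [8]
LOAD_FAST y → push 8568. Stack: [8, 8568]
BINARY_OP + → 8 + 8568 = 8576. Stack: [8576]
STORE_FAST z → z=8576. Stack: []
LOAD_CONST → push 14. Stack: [14]
LOAD_FAST m → push 136. Stack: [14, 136]
LOAD_CONST → push 11. Stack: [14, 136, 11]
BINARY_OP + → 136 + 11 = 147. Stack: [14, 147]
BINARY_OP - → 14 - 147 = -133. Stack: [-133]
STORE_FAST w → w=-133. Stack: []
LOAD_FAST_LOAD_FAST w,y → push -133,8568. Stack: [-133, 8568]
BINARY_OP * → -133 * 8568 = -1139544. Stack: [-1139544]
RETURN_VALUE → return -1139544.

-1139544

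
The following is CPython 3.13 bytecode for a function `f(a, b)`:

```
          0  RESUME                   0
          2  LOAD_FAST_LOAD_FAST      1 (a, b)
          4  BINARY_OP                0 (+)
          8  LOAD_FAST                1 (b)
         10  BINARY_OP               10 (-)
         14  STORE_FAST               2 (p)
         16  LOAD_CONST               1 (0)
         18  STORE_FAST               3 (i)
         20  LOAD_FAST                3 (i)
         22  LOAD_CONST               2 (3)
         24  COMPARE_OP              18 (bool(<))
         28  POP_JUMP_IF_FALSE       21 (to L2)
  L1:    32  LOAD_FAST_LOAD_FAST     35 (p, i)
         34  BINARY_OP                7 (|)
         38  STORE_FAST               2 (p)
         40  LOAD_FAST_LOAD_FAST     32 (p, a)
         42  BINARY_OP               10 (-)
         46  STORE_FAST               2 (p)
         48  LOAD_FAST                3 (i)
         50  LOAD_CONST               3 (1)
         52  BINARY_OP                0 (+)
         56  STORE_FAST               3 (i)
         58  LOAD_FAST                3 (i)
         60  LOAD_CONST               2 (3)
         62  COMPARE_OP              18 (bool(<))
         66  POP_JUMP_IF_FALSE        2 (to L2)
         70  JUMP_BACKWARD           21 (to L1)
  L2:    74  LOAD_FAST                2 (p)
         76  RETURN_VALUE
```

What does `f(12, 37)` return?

LOAD_FAST_LOAD_FAST a,b → push 12,37. Stack: [12, 37]
BINARY_OP + → 12 + 37 = 49. Stack: [49]
LOAD_FAST b → push 37. Stack: [49, 37]
BINARY_OP - → 49 - 37 = 12. Stack: [12]
STORE_FAST p → p=12. Stack: []
LOAD_CONST → push 0. Stack: [0]
STORE_FAST i → i=0. Stack: []
LOAD_FAST i → push 0. Stack: [0]
LOAD_CONST → push 3. Stack: [0, 3]
COMPARE_OP bool(<) → 0 vs 3 = True. Stack: [True]
POP_JUMP_IF_FALSE → pop True; no jump. Stack: []
LOAD_FAST_LOAD_FAST p,i → push 12,0. Stack: [12, 0]
BINARY_OP | → 12 | 0 = 12. Stack: [12]
STORE_FAST p → p=12. Stack: []
LOAD_FAST_LOAD_FAST p,a → push 12,12. Stack: [12, 12]
BINARY_OP - → 12 - 12 = 0. Stack: [0]
STORE_FAST p → p=0. Stack: []
LOAD_FAST i → push 0. Stack: [0]
LOAD_CONST → push 1. Stack: [0, 1]
BINARY_OP + → 0 + 1 = 1. Stack: [1]
STORE_FAST i → i=1. Stack: []
LOAD_FAST i → push 1. Stack: [1]
LOAD_CONST → push 3. Stack: [1, 3]
COMPARE_OP bool(<) → 1 vs 3 = True. Stack: [True]
POP_JUMP_IF_FALSE → pop True; no jump. Stack: []
LOAD_FAST_LOAD_FAST p,i → push 0,1. Stack: [0, 1]
BINARY_OP | → 0 | 1 = 1. Stack: [1]
STORE_FAST p → p=1. Stack: []
LOAD_FAST_LOAD_FAST p,a → push 1,12. Stack: [1, 12]
BINARY_OP - → 1 - 12 = -11. Stack: [-11]
STORE_FAST p → p=-11. Stack: []
LOAD_FAST i → push 1. Stack: [1]
LOAD_CONST → push 1. Stack: [1, 1]
BINARY_OP + → 1 + 1 = 2. Stack: [2]
STORE_FAST i → i=2. Stack: []
LOAD_FAST i → push 2. Stack: [2]
LOAD_CONST → push 3. Stack: [2, 3]
COMPARE_OP bool(<) → 2 vs 3 = True. Stack: [True]
POP_JUMP_IF_FALSE → pop True; no jump. Stack: []
LOAD_FAST_LOAD_FAST p,i → push -11,2. Stack: [-11, 2]
BINARY_OP | → -11 | 2 = -9. Stack: [-9]
STORE_FAST p → p=-9. Stack: []
LOAD_FAST_LOAD_FAST p,a → push -9,12. Stack: [-9, 12]
BINARY_OP - → -9 - 12 = -21. Stack: [-21]
STORE_FAST p → p=-21. Stack: []
LOAD_FAST i → push 2. Stack: [2]
LOAD_CONST → push 1. Stack: [2, 1]
BINARY_OP + → 2 + 1 = 3. Stack: [3]
STORE_FAST i → i=3. Stack: []
LOAD_FAST i → push 3. Stack: [3]
LOAD_CONST → push 3. Stack: [3, 3]
COMPARE_OP bool(<) → 3 vs 3 = False. Stack: [False]
POP_JUMP_IF_FALSE → pop False; jump. Stack: []
LOAD_FAST p → push -21. Stack: [-21]
RETURN_VALUE → return -21.

-21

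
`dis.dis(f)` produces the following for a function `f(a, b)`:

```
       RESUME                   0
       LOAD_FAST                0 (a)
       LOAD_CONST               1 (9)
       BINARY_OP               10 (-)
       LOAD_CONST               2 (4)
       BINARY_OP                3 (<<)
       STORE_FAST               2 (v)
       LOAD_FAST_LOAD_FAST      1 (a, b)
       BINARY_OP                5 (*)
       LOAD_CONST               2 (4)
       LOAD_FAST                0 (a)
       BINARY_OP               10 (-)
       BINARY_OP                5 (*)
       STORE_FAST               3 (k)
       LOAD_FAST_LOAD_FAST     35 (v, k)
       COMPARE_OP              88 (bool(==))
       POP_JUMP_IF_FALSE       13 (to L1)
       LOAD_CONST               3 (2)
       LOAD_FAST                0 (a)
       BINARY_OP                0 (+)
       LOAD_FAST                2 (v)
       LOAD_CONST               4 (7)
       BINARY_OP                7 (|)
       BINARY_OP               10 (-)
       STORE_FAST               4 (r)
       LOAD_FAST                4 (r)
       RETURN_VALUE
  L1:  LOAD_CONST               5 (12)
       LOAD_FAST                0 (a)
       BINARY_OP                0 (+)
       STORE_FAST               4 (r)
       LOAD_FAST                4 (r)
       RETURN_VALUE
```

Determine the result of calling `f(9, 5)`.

21

LOAD_FAST a → push 9. Stack: [9]
LOAD_CONST → push 9. Stack: [9, 9]
BINARY_OP - → 9 - 9 = 0. Stack: [0]
LOAD_CONST → push 4. Stack: [0, 4]
BINARY_OP << → 0 << 4 = 0. Stack: [0]
STORE_FAST v → v=0. Stack: []
LOAD_FAST_LOAD_FAST a,b → push 9,5. Stack: [9, 5]
BINARY_OP * → 9 * 5 = 45. Stack: [45]
LOAD_CONST → push 4. Stack: [45, 4]
LOAD_FAST a → push 9. Stack: [45, 4, 9]
BINARY_OP - → 4 - 9 = -5. Stack: [45, -5]
BINARY_OP * → 45 * -5 = -225. Stack: [-225]
STORE_FAST k → k=-225. Stack: []
LOAD_FAST_LOAD_FAST v,k → push 0,-225. Stack: [0, -225]
COMPARE_OP bool(==) → 0 vs -225 = False. Stack: [False]
POP_JUMP_IF_FALSE → pop False; jump. Stack: []
LOAD_CONST → push 12. Stack: [12]
LOAD_FAST a → push 9. Stack: [12, 9]
BINARY_OP + → 12 + 9 = 21. Stack: [21]
STORE_FAST r → r=21. Stack: []
LOAD_FAST r → push 21. Stack: [21]
RETURN_VALUE → return 21.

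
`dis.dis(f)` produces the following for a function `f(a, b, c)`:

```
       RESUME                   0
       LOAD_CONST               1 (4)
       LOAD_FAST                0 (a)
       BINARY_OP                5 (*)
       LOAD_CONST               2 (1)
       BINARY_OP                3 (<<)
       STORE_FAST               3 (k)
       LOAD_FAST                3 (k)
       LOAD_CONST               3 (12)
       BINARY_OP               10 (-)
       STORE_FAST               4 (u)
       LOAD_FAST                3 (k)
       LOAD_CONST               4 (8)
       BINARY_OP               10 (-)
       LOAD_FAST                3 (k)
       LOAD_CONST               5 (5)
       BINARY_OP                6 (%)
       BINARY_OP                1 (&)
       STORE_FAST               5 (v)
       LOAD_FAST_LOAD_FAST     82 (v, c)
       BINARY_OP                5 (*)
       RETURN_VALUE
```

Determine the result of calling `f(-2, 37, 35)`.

LOAD_CONST → push 4. Stack: [4]
LOAD_FAST a → push -2. Stack: [4, -2]
BINARY_OP * → 4 * -2 = -8. Stack: [-8]
LOAD_CONST → push 1. Stack: [-8, 1]
BINARY_OP << → -8 << 1 = -16. Stack: [-16]
STORE_FAST k → k=-16. Stack: []
LOAD_FAST k → push -16. Stack: [-16]
LOAD_CONST → push 12. Stack: [-16, 12]
BINARY_OP - → -16 - 12 = -28. Stack: [-28]
STORE_FAST u → u=-28. Stack: []
LOAD_FAST k → push -16. Stack: [-16]
LOAD_CONST → push 8. Stack: [-16, 8]
BINARY_OP - → -16 - 8 = -24. Stack: [-24]
LOAD_FAST k → push -16. Stack: [-24, -16]
LOAD_CONST → push 5. Stack: [-24, -16, 5]
BINARY_OP % → -16 % 5 = 4. Stack: [-24, 4]
BINARY_OP & → -24 & 4 = 0. Stack: [0]
STORE_FAST v → v=0. Stack: []
LOAD_FAST_LOAD_FAST v,c → push 0,35. Stack: [0, 35]
BINARY_OP * → 0 * 35 = 0. Stack: [0]
RETURN_VALUE → return 0.

0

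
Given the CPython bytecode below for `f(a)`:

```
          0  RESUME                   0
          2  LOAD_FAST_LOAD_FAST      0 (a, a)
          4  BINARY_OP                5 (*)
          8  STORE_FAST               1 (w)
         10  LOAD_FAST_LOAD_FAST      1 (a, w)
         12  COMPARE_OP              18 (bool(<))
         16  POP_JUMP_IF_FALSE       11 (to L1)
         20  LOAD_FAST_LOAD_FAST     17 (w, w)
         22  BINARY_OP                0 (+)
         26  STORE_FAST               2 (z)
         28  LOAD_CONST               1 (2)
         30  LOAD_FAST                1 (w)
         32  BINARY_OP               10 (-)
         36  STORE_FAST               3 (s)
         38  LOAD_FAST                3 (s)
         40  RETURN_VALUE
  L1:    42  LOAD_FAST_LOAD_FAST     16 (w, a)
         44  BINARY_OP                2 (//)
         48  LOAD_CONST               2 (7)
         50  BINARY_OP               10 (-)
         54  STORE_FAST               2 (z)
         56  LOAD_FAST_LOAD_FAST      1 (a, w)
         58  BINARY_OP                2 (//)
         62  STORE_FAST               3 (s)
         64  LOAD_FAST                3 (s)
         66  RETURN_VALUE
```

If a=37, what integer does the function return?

-1367

LOAD_FAST_LOAD_FAST a,a → push 37,37. Stack: [37, 37]
BINARY_OP * → 37 * 37 = 1369. Stack: [1369]
STORE_FAST w → w=1369. Stack: []
LOAD_FAST_LOAD_FAST a,w → push 37,1369. Stack: [37, 1369]
COMPARE_OP bool(<) → 37 vs 1369 = True. Stack: [True]
POP_JUMP_IF_FALSE → pop True; no jump. Stack: []
LOAD_FAST_LOAD_FAST w,w → push 1369,1369. Stack: [1369, 1369]
BINARY_OP + → 1369 + 1369 = 2738. Stack: [2738]
STORE_FAST z → z=2738. Stack: []
LOAD_CONST → push 2. Stack: [2]
LOAD_FAST w → push 1369. Stack: [2, 1369]
BINARY_OP - → 2 - 1369 = -1367. Stack: [-1367]
STORE_FAST s → s=-1367. Stack: []
LOAD_FAST s → push -1367. Stack: [-1367]
RETURN_VALUE → return -1367.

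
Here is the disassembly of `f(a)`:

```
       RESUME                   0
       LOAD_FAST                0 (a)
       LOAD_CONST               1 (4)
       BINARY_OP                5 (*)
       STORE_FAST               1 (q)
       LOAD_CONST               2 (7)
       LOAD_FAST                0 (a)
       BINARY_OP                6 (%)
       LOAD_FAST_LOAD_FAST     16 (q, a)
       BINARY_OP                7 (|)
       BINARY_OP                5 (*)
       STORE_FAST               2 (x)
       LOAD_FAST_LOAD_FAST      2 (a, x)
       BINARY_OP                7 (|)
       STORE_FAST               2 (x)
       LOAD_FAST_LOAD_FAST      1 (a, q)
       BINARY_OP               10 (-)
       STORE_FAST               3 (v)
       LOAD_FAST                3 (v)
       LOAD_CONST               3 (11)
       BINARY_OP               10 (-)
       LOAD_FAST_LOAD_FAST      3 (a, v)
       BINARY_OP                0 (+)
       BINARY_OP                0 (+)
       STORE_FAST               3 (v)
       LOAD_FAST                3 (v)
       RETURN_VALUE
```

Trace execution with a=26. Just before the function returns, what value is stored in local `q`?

104

LOAD_FAST a → push 26. Stack: [26]
LOAD_CONST → push 4. Stack: [26, 4]
BINARY_OP * → 26 * 4 = 104. Stack: [104]
STORE_FAST q → q=104. Stack: []
LOAD_CONST → push 7. Stack: [7]
LOAD_FAST a → push 26. Stack: [7, 26]
BINARY_OP % → 7 % 26 = 7. Stack: [7]
LOAD_FAST_LOAD_FAST q,a → push 104,26. Stack: [7, 104, 26]
BINARY_OP | → 104 | 26 = 122. Stack: [7, 122]
BINARY_OP * → 7 * 122 = 854. Stack: [854]
STORE_FAST x → x=854. Stack: []
LOAD_FAST_LOAD_FAST a,x → push 26,854. Stack: [26, 854]
BINARY_OP | → 26 | 854 = 862. Stack: [862]
STORE_FAST x → x=862. Stack: []
LOAD_FAST_LOAD_FAST a,q → push 26,104. Stack: [26, 104]
BINARY_OP - → 26 - 104 = -78. Stack: [-78]
STORE_FAST v → v=-78. Stack: []
LOAD_FAST v → push -78. Stack: [-78]
LOAD_CONST → push 11. Stack: [-78, 11]
BINARY_OP - → -78 - 11 = -89. Stack: [-89]
LOAD_FAST_LOAD_FAST a,v → push 26,-78. Stack: [-89, 26, -78]
BINARY_OP + → 26 + -78 = -52. Stack: [-89, -52]
BINARY_OP + → -89 + -52 = -141. Stack: [-141]
STORE_FAST v → v=-141. Stack: []
LOAD_FAST v → push -141. Stack: [-141]
RETURN_VALUE → return -141.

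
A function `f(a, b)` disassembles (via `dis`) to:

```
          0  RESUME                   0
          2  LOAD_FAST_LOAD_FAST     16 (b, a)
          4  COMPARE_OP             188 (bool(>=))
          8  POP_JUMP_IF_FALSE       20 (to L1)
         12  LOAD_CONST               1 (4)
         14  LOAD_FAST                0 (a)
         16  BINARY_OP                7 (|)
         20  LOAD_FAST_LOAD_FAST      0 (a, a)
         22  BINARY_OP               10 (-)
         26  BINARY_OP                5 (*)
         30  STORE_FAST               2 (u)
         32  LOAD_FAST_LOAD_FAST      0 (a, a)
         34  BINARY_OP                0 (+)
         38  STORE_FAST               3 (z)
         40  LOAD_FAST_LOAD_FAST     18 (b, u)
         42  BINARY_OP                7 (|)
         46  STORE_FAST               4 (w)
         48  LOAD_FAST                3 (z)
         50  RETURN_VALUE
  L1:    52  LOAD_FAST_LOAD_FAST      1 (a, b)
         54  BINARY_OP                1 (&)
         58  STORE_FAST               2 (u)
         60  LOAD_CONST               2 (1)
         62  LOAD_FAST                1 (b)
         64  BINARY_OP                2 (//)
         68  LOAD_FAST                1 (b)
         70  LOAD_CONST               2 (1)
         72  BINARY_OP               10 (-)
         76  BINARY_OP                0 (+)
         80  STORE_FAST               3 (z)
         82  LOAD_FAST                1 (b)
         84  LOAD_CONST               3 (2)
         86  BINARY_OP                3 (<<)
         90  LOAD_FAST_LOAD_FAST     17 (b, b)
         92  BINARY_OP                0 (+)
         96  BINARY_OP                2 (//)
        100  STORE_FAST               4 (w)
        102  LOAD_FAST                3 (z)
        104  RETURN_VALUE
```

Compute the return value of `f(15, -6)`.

LOAD_FAST_LOAD_FAST b,a → push -6,15. Stack: [-6, 15]
COMPARE_OP bool(>=) → -6 vs 15 = False. Stack: [False]
POP_JUMP_IF_FALSE → pop False; jump. Stack: []
LOAD_FAST_LOAD_FAST a,b → push 15,-6. Stack: [15, -6]
BINARY_OP & → 15 & -6 = 10. Stack: [10]
STORE_FAST u → u=10. Stack: []
LOAD_CONST → push 1. Stack: [1]
LOAD_FAST b → push -6. Stack: [1, -6]
BINARY_OP // → 1 // -6 = -1. Stack: [-1]
LOAD_FAST b → push -6. Stack: [-1, -6]
LOAD_CONST → push 1. Stack: [-1, -6, 1]
BINARY_OP - → -6 - 1 = -7. Stack: [-1, -7]
BINARY_OP + → -1 + -7 = -8. Stack: [-8]
STORE_FAST z → z=-8. Stack: []
LOAD_FAST b → push -6. Stack: [-6]
LOAD_CONST → push 2. Stack: [-6, 2]
BINARY_OP << → -6 << 2 = -24. Stack: [-24]
LOAD_FAST_LOAD_FAST b,b → push -6,-6. Stack: [-24, -6, -6]
BINARY_OP + → -6 + -6 = -12. Stack: [-24, -12]
BINARY_OP // → -24 // -12 = 2. Stack: [2]
STORE_FAST w → w=2. Stack: []
LOAD_FAST z → push -8. Stack: [-8]
RETURN_VALUE → return -8.

-8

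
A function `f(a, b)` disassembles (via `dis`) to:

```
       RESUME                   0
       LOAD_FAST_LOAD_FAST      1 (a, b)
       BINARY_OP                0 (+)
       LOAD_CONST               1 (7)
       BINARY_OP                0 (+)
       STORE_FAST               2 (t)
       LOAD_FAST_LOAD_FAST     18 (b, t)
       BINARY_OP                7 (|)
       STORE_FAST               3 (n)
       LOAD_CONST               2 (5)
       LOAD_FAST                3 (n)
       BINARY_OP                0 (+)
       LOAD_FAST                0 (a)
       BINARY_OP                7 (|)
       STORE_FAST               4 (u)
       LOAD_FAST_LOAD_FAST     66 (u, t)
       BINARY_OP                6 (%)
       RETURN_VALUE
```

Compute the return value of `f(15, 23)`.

LOAD_FAST_LOAD_FAST a,b → push 15,23. Stack: [15, 23]
BINARY_OP + → 15 + 23 = 38. Stack: [38]
LOAD_CONST → push 7. Stack: [38, 7]
BINARY_OP + → 38 + 7 = 45. Stack: [45]
STORE_FAST t → t=45. Stack: []
LOAD_FAST_LOAD_FAST b,t → push 23,45. Stack: [23, 45]
BINARY_OP | → 23 | 45 = 63. Stack: [63]
STORE_FAST n → n=63. Stack: []
LOAD_CONST → push 5. Stack: [5]
LOAD_FAST n → push 63. Stack: [5, 63]
BINARY_OP + → 5 + 63 = 68. Stack: [68]
LOAD_FAST a → push 15. Stack: [68, 15]
BINARY_OP | → 68 | 15 = 79. Stack: [79]
STORE_FAST u → u=79. Stack: []
LOAD_FAST_LOAD_FAST u,t → push 79,45. Stack: [79, 45]
BINARY_OP % → 79 % 45 = 34. Stack: [34]
RETURN_VALUE → return 34.

34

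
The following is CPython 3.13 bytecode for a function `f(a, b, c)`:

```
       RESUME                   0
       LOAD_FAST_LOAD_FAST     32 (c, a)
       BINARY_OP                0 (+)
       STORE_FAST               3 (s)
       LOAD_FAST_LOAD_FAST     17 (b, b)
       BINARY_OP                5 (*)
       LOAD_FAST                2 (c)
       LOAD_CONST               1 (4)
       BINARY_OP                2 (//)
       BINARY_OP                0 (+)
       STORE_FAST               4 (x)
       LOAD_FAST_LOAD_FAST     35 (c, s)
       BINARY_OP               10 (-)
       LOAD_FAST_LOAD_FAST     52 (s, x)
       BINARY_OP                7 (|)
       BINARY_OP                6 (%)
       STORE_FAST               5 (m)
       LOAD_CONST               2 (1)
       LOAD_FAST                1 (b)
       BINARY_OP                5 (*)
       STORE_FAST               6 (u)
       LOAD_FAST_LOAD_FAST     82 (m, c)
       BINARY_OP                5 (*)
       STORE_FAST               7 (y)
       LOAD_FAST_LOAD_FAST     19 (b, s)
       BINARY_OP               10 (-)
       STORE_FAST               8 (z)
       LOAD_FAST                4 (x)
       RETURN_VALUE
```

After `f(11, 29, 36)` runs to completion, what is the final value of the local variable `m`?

LOAD_FAST_LOAD_FAST c,a → push 36,11. Stack: [36, 11]
BINARY_OP + → 36 + 11 = 47. Stack: [47]
STORE_FAST s → s=47. Stack: []
LOAD_FAST_LOAD_FAST b,b → push 29,29. Stack: [29, 29]
BINARY_OP * → 29 * 29 = 841. Stack: [841]
LOAD_FAST c → push 36. Stack: [841, 36]
LOAD_CONST → push 4. Stack: [841, 36, 4]
BINARY_OP // → 36 // 4 = 9. Stack: [841, 9]
BINARY_OP + → 841 + 9 = 850. Stack: [850]
STORE_FAST x → x=850. Stack: []
LOAD_FAST_LOAD_FAST c,s → push 36,47. Stack: [36, 47]
BINARY_OP - → 36 - 47 = -11. Stack: [-11]
LOAD_FAST_LOAD_FAST s,x → push 47,850. Stack: [-11, 47, 850]
BINARY_OP | → 47 | 850 = 895. Stack: [-11, 895]
BINARY_OP % → -11 % 895 = 884. Stack: [884]
STORE_FAST m → m=884. Stack: []
LOAD_CONST → push 1. Stack: [1]
LOAD_FAST b → push 29. Stack: [1, 29]
BINARY_OP * → 1 * 29 = 29. Stack: [29]
STORE_FAST u → u=29. Stack: []
LOAD_FAST_LOAD_FAST m,c → push 884,36. Stack: [884, 36]
BINARY_OP * → 884 * 36 = 31824. Stack: [31824]
STORE_FAST y → y=31824. Stack: []
LOAD_FAST_LOAD_FAST b,s → push 29,47. Stack: [29, 47]
BINARY_OP - → 29 - 47 = -18. Stack: [-18]
STORE_FAST z → z=-18. Stack: []
LOAD_FAST x → push 850. Stack: [850]
RETURN_VALUE → return 850.

884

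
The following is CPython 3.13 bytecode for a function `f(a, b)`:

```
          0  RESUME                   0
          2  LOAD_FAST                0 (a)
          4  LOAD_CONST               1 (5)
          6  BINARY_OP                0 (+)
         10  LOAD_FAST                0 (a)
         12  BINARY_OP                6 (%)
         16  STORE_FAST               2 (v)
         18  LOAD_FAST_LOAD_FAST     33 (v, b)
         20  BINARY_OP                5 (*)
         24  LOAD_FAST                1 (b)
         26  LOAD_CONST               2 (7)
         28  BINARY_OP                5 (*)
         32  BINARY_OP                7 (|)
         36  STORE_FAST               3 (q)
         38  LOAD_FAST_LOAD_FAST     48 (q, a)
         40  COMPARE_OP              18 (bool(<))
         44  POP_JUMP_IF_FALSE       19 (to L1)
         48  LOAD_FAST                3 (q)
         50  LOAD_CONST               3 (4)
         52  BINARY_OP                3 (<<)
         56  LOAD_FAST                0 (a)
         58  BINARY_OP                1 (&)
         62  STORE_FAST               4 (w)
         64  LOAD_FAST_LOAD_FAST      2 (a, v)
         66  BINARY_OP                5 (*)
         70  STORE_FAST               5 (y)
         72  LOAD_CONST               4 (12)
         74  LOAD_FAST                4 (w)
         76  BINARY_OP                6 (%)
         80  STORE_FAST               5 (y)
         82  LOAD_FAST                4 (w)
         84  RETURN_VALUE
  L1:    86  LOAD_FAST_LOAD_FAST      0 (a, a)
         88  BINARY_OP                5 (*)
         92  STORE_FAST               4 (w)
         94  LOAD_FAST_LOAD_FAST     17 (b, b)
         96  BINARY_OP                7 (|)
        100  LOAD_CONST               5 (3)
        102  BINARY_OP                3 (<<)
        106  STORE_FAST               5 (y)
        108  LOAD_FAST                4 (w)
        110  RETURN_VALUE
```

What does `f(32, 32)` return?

1024

LOAD_FAST a → push 32. Stack: [32]
LOAD_CONST → push 5. Stack: [32, 5]
BINARY_OP + → 32 + 5 = 37. Stack: [37]
LOAD_FAST a → push 32. Stack: [37, 32]
BINARY_OP % → 37 % 32 = 5. Stack: [5]
STORE_FAST v → v=5. Stack: []
LOAD_FAST_LOAD_FAST v,b → push 5,32. Stack: [5, 32]
BINARY_OP * → 5 * 32 = 160. Stack: [160]
LOAD_FAST b → push 32. Stack: [160, 32]
LOAD_CONST → push 7. Stack: [160, 32, 7]
BINARY_OP * → 32 * 7 = 224. Stack: [160, 224]
BINARY_OP | → 160 | 224 = 224. Stack: [224]
STORE_FAST q → q=224. Stack: []
LOAD_FAST_LOAD_FAST q,a → push 224,32. Stack: [224, 32]
COMPARE_OP bool(<) → 224 vs 32 = False. Stack: [False]
POP_JUMP_IF_FALSE → pop False; jump. Stack: []
LOAD_FAST_LOAD_FAST a,a → push 32,32. Stack: [32, 32]
BINARY_OP * → 32 * 32 = 1024. Stack: [1024]
STORE_FAST w → w=1024. Stack: []
LOAD_FAST_LOAD_FAST b,b → push 32,32. Stack: [32, 32]
BINARY_OP | → 32 | 32 = 32. Stack: [32]
LOAD_CONST → push 3. Stack: [32, 3]
BINARY_OP << → 32 << 3 = 256. Stack: [256]
STORE_FAST y → y=256. Stack: []
LOAD_FAST w → push 1024. Stack: [1024]
RETURN_VALUE → return 1024.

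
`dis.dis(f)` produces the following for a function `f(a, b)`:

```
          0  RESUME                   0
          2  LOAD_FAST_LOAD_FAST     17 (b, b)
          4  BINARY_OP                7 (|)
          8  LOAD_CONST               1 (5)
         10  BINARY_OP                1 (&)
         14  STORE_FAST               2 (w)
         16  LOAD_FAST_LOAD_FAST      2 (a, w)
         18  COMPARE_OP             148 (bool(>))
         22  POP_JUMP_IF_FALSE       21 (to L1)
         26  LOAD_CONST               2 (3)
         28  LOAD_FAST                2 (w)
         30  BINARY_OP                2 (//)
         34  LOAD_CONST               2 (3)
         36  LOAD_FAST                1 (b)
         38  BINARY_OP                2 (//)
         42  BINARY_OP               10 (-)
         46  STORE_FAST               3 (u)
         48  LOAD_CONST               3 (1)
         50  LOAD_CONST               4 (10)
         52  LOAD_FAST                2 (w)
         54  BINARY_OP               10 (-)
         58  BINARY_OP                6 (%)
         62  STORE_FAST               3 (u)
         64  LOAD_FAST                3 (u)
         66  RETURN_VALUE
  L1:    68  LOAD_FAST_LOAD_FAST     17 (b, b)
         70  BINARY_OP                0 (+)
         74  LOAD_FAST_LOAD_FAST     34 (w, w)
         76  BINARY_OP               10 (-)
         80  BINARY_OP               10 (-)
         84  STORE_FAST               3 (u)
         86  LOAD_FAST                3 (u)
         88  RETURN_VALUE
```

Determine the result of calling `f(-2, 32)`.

LOAD_FAST_LOAD_FAST b,b → push 32,32. Stack: [32, 32]
BINARY_OP | → 32 | 32 = 32. Stack: [32]
LOAD_CONST → push 5. Stack: [32, 5]
BINARY_OP & → 32 & 5 = 0. Stack: [0]
STORE_FAST w → w=0. Stack: []
LOAD_FAST_LOAD_FAST a,w → push -2,0. Stack: [-2, 0]
COMPARE_OP bool(>) → -2 vs 0 = False. Stack: [False]
POP_JUMP_IF_FALSE → pop False; jump. Stack: []
LOAD_FAST_LOAD_FAST b,b → push 32,32. Stack: [32, 32]
BINARY_OP + → 32 + 32 = 64. Stack: [64]
LOAD_FAST_LOAD_FAST w,w → push 0,0. Stack: [64, 0, 0]
BINARY_OP - → 0 - 0 = 0. Stack: [64, 0]
BINARY_OP - → 64 - 0 = 64. Stack: [64]
STORE_FAST u → u=64. Stack: []
LOAD_FAST u → push 64. Stack: [64]
RETURN_VALUE → return 64.

64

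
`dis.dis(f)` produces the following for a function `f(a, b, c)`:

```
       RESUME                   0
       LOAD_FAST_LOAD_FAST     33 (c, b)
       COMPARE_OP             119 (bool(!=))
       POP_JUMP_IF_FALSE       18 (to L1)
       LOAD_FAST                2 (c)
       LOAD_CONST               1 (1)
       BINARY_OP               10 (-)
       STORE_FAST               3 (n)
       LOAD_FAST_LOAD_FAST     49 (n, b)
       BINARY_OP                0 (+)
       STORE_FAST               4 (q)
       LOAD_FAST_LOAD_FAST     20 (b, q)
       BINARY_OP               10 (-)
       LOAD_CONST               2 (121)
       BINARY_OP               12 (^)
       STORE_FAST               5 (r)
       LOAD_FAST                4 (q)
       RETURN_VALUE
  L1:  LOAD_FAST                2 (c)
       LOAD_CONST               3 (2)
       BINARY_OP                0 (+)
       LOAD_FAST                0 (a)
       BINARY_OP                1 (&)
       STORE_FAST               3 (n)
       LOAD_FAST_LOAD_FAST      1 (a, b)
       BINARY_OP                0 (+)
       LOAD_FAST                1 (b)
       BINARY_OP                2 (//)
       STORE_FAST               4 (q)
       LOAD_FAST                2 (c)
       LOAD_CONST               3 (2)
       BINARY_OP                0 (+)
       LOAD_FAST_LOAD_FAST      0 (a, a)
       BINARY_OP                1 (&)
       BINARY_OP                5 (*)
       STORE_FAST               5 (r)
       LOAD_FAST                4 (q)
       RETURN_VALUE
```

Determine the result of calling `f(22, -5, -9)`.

-15

LOAD_FAST_LOAD_FAST c,b → push -9,-5. Stack: [-9, -5]
COMPARE_OP bool(!=) → -9 vs -5 = True. Stack: [True]
POP_JUMP_IF_FALSE → pop True; no jump. Stack: []
LOAD_FAST c → push -9. Stack: [-9]
LOAD_CONST → push 1. Stack: [-9, 1]
BINARY_OP - → -9 - 1 = -10. Stack: [-10]
STORE_FAST n → n=-10. Stack: []
LOAD_FAST_LOAD_FAST n,b → push -10,-5. Stack: [-10, -5]
BINARY_OP + → -10 + -5 = -15. Stack: [-15]
STORE_FAST q → q=-15. Stack: []
LOAD_FAST_LOAD_FAST b,q → push -5,-15. Stack: [-5, -15]
BINARY_OP - → -5 - -15 = 10. Stack: [10]
LOAD_CONST → push 121. Stack: [10, 121]
BINARY_OP ^ → 10 ^ 121 = 115. Stack: [115]
STORE_FAST r → r=115. Stack: []
LOAD_FAST q → push -15. Stack: [-15]
RETURN_VALUE → return -15.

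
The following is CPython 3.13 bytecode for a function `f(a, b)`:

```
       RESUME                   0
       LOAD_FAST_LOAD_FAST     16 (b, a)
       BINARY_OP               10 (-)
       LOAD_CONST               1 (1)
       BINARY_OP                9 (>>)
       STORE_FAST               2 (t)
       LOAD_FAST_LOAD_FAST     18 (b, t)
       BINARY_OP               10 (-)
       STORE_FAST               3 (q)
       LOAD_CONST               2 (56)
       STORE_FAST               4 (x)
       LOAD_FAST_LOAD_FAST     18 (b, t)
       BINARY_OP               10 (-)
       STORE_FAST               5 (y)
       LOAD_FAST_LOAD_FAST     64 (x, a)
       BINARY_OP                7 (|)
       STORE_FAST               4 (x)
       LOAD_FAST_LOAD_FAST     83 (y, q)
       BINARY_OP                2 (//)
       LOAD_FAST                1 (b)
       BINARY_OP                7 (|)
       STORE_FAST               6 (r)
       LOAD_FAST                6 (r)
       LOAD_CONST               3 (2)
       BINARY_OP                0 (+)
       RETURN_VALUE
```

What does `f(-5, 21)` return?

LOAD_FAST_LOAD_FAST b,a → push 21,-5. Stack: [21, -5]
BINARY_OP - → 21 - -5 = 26. Stack: [26]
LOAD_CONST → push 1. Stack: [26, 1]
BINARY_OP >> → 26 >> 1 = 13. Stack: [13]
STORE_FAST t → t=13. Stack: []
LOAD_FAST_LOAD_FAST b,t → push 21,13. Stack: [21, 13]
BINARY_OP - → 21 - 13 = 8. Stack: [8]
STORE_FAST q → q=8. Stack: []
LOAD_CONST → push 56. Stack: [56]
STORE_FAST x → x=56. Stack: []
LOAD_FAST_LOAD_FAST b,t → push 21,13. Stack: [21, 13]
BINARY_OP - → 21 - 13 = 8. Stack: [8]
STORE_FAST y → y=8. Stack: []
LOAD_FAST_LOAD_FAST x,a → push 56,-5. Stack: [56, -5]
BINARY_OP | → 56 | -5 = -5. Stack: [-5]
STORE_FAST x → x=-5. Stack: []
LOAD_FAST_LOAD_FAST y,q → push 8,8. Stack: [8, 8]
BINARY_OP // → 8 // 8 = 1. Stack: [1]
LOAD_FAST b → push 21. Stack: [1, 21]
BINARY_OP | → 1 | 21 = 21. Stack: [21]
STORE_FAST r → r=21. Stack: []
LOAD_FAST r → push 21. Stack: [21]
LOAD_CONST → push 2. Stack: [21, 2]
BINARY_OP + → 21 + 2 = 23. Stack: [23]
RETURN_VALUE → return 23.

23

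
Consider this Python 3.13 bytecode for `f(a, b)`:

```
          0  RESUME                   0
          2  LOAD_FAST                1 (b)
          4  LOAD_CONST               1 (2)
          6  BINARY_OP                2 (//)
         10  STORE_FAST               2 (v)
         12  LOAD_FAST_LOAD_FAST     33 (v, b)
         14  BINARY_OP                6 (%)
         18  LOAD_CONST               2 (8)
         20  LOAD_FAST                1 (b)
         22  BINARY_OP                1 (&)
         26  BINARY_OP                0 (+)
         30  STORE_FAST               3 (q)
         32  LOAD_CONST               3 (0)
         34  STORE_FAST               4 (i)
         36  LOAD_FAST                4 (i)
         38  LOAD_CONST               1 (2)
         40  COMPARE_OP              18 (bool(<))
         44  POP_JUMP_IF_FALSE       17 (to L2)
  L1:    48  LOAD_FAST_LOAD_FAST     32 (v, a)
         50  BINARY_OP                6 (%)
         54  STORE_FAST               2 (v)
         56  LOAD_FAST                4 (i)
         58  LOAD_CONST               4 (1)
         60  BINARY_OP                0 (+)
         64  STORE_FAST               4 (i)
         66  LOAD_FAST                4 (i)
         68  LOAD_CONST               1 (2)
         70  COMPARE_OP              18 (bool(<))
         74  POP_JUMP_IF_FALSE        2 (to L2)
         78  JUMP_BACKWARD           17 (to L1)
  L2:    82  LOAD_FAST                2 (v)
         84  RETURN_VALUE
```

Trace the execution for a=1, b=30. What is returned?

0

LOAD_FAST b → push 30. Stack: [30]
LOAD_CONST → push 2. Stack: [30, 2]
BINARY_OP // → 30 // 2 = 15. Stack: [15]
STORE_FAST v → v=15. Stack: []
LOAD_FAST_LOAD_FAST v,b → push 15,30. Stack: [15, 30]
BINARY_OP % → 15 % 30 = 15. Stack: [15]
LOAD_CONST → push 8. Stack: [15, 8]
LOAD_FAST b → push 30. Stack: [15, 8, 30]
BINARY_OP & → 8 & 30 = 8. Stack: [15, 8]
BINARY_OP + → 15 + 8 = 23. Stack: [23]
STORE_FAST q → q=23. Stack: []
LOAD_CONST → push 0. Stack: [0]
STORE_FAST i → i=0. Stack: []
LOAD_FAST i → push 0. Stack: [0]
LOAD_CONST → push 2. Stack: [0, 2]
COMPARE_OP bool(<) → 0 vs 2 = True. Stack: [True]
POP_JUMP_IF_FALSE → pop True; no jump. Stack: []
LOAD_FAST_LOAD_FAST v,a → push 15,1. Stack: [15, 1]
BINARY_OP % → 15 % 1 = 0. Stack: [0]
STORE_FAST v → v=0. Stack: []
LOAD_FAST i → push 0. Stack: [0]
LOAD_CONST → push 1. Stack: [0, 1]
BINARY_OP + → 0 + 1 = 1. Stack: [1]
STORE_FAST i → i=1. Stack: []
LOAD_FAST i → push 1. Stack: [1]
LOAD_CONST → push 2. Stack: [1, 2]
COMPARE_OP bool(<) → 1 vs 2 = True. Stack: [True]
POP_JUMP_IF_FALSE → pop True; no jump. Stack: []
LOAD_FAST_LOAD_FAST v,a → push 0,1. Stack: [0, 1]
BINARY_OP % → 0 % 1 = 0. Stack: [0]
STORE_FAST v → v=0. Stack: []
LOAD_FAST i → push 1. Stack: [1]
LOAD_CONST → push 1. Stack: [1, 1]
BINARY_OP + → 1 + 1 = 2. Stack: [2]
STORE_FAST i → i=2. Stack: []
LOAD_FAST i → push 2. Stack: [2]
LOAD_CONST → push 2. Stack: [2, 2]
COMPARE_OP bool(<) → 2 vs 2 = False. Stack: [False]
POP_JUMP_IF_FALSE → pop False; jump. Stack: []
LOAD_FAST v → push 0. Stack: [0]
RETURN_VALUE → return 0.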